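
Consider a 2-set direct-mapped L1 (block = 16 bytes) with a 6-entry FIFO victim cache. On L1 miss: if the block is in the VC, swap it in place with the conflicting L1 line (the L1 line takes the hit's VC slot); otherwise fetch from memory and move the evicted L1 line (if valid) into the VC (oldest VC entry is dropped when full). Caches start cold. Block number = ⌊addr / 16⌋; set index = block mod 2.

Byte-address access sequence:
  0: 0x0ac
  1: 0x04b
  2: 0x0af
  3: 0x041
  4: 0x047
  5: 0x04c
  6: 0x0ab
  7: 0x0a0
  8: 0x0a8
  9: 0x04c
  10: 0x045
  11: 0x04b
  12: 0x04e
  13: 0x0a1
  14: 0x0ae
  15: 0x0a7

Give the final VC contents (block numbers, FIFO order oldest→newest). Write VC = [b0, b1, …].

VC = [4]

0: 0xac (blk 10, set 0) → MISS  vc=[]
1: 0x4b (blk 4, set 0) → MISS  vc=[10]
2: 0xaf (blk 10, set 0) → VC-HIT  vc=[4]
3: 0x41 (blk 4, set 0) → VC-HIT  vc=[10]
4: 0x47 (blk 4, set 0) → L1-HIT  vc=[10]
5: 0x4c (blk 4, set 0) → L1-HIT  vc=[10]
6: 0xab (blk 10, set 0) → VC-HIT  vc=[4]
7: 0xa0 (blk 10, set 0) → L1-HIT  vc=[4]
8: 0xa8 (blk 10, set 0) → L1-HIT  vc=[4]
9: 0x4c (blk 4, set 0) → VC-HIT  vc=[10]
10: 0x45 (blk 4, set 0) → L1-HIT  vc=[10]
11: 0x4b (blk 4, set 0) → L1-HIT  vc=[10]
12: 0x4e (blk 4, set 0) → L1-HIT  vc=[10]
13: 0xa1 (blk 10, set 0) → VC-HIT  vc=[4]
14: 0xae (blk 10, set 0) → L1-HIT  vc=[4]
15: 0xa7 (blk 10, set 0) → L1-HIT  vc=[4]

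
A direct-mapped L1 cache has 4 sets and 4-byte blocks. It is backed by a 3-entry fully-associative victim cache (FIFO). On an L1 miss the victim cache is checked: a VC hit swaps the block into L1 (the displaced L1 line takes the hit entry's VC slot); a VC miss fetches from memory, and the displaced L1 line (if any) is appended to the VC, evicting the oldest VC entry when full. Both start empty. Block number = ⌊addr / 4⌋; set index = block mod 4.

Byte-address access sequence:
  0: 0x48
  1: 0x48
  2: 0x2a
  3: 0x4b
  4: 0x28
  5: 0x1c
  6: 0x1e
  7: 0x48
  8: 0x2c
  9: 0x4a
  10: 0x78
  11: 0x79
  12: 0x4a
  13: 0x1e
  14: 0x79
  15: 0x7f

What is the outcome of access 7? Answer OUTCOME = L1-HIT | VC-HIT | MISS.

#0 0x48→b18/s2 MISS; vc=[]
#1 0x48→b18/s2 L1-HIT; vc=[]
#2 0x2a→b10/s2 MISS; vc=[18]
#3 0x4b→b18/s2 VC-HIT; vc=[10]
#4 0x28→b10/s2 VC-HIT; vc=[18]
#5 0x1c→b7/s3 MISS; vc=[18]
#6 0x1e→b7/s3 L1-HIT; vc=[18]
#7 0x48→b18/s2 VC-HIT; vc=[10]
#8 0x2c→b11/s3 MISS; vc=[10,7]
#9 0x4a→b18/s2 L1-HIT; vc=[10,7]
#10 0x78→b30/s2 MISS; vc=[10,7,18]
#11 0x79→b30/s2 L1-HIT; vc=[10,7,18]
#12 0x4a→b18/s2 VC-HIT; vc=[10,7,30]
#13 0x1e→b7/s3 VC-HIT; vc=[10,11,30]
#14 0x79→b30/s2 VC-HIT; vc=[10,11,18]
#15 0x7f→b31/s3 MISS; vc=[11,18,7]

OUTCOME = VC-HIT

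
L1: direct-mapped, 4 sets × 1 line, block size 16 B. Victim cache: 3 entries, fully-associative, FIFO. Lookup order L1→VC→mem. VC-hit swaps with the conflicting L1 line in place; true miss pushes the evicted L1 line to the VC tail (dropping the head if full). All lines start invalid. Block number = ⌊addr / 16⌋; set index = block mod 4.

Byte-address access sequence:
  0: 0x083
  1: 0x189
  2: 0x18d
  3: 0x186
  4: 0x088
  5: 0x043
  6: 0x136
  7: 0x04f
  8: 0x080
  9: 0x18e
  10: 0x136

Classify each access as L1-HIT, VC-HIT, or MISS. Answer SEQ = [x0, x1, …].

SEQ = [MISS, MISS, L1-HIT, L1-HIT, VC-HIT, MISS, MISS, L1-HIT, VC-HIT, VC-HIT, L1-HIT]

  [0] addr=0x83 blk=8 s=0: MISS | VC []
  [1] addr=0x189 blk=24 s=0: MISS | VC [8]
  [2] addr=0x18d blk=24 s=0: L1-HIT | VC [8]
  [3] addr=0x186 blk=24 s=0: L1-HIT | VC [8]
  [4] addr=0x88 blk=8 s=0: VC-HIT | VC [24]
  [5] addr=0x43 blk=4 s=0: MISS | VC [24, 8]
  [6] addr=0x136 blk=19 s=3: MISS | VC [24, 8]
  [7] addr=0x4f blk=4 s=0: L1-HIT | VC [24, 8]
  [8] addr=0x80 blk=8 s=0: VC-HIT | VC [24, 4]
  [9] addr=0x18e blk=24 s=0: VC-HIT | VC [8, 4]
  [10] addr=0x136 blk=19 s=3: L1-HIT | VC [8, 4]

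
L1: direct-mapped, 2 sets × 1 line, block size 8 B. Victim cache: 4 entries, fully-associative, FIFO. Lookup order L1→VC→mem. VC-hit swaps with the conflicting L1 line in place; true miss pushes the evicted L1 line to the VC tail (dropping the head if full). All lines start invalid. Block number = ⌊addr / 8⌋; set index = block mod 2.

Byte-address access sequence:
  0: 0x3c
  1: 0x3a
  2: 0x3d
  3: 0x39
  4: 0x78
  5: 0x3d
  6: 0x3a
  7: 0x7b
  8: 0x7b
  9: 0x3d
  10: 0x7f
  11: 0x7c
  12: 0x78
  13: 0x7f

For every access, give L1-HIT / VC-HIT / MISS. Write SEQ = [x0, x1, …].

SEQ = [MISS, L1-HIT, L1-HIT, L1-HIT, MISS, VC-HIT, L1-HIT, VC-HIT, L1-HIT, VC-HIT, VC-HIT, L1-HIT, L1-HIT, L1-HIT]

0: 0x3c (blk 7, set 1) → MISS  vc=[]
1: 0x3a (blk 7, set 1) → L1-HIT  vc=[]
2: 0x3d (blk 7, set 1) → L1-HIT  vc=[]
3: 0x39 (blk 7, set 1) → L1-HIT  vc=[]
4: 0x78 (blk 15, set 1) → MISS  vc=[7]
5: 0x3d (blk 7, set 1) → VC-HIT  vc=[15]
6: 0x3a (blk 7, set 1) → L1-HIT  vc=[15]
7: 0x7b (blk 15, set 1) → VC-HIT  vc=[7]
8: 0x7b (blk 15, set 1) → L1-HIT  vc=[7]
9: 0x3d (blk 7, set 1) → VC-HIT  vc=[15]
10: 0x7f (blk 15, set 1) → VC-HIT  vc=[7]
11: 0x7c (blk 15, set 1) → L1-HIT  vc=[7]
12: 0x78 (blk 15, set 1) → L1-HIT  vc=[7]
13: 0x7f (blk 15, set 1) → L1-HIT  vc=[7]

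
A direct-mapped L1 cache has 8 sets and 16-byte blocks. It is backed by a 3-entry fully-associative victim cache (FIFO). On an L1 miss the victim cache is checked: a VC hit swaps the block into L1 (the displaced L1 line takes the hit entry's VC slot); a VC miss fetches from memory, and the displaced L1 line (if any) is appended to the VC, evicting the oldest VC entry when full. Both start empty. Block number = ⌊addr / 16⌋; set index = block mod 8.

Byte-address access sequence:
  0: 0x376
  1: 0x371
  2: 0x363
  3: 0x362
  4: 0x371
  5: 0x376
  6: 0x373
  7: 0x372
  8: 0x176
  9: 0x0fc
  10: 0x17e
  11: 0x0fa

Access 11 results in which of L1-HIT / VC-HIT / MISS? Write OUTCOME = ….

#0 0x376→b55/s7 MISS; vc=[]
#1 0x371→b55/s7 L1-HIT; vc=[]
#2 0x363→b54/s6 MISS; vc=[]
#3 0x362→b54/s6 L1-HIT; vc=[]
#4 0x371→b55/s7 L1-HIT; vc=[]
#5 0x376→b55/s7 L1-HIT; vc=[]
#6 0x373→b55/s7 L1-HIT; vc=[]
#7 0x372→b55/s7 L1-HIT; vc=[]
#8 0x176→b23/s7 MISS; vc=[55]
#9 0xfc→b15/s7 MISS; vc=[55,23]
#10 0x17e→b23/s7 VC-HIT; vc=[55,15]
#11 0xfa→b15/s7 VC-HIT; vc=[55,23]

OUTCOME = VC-HIT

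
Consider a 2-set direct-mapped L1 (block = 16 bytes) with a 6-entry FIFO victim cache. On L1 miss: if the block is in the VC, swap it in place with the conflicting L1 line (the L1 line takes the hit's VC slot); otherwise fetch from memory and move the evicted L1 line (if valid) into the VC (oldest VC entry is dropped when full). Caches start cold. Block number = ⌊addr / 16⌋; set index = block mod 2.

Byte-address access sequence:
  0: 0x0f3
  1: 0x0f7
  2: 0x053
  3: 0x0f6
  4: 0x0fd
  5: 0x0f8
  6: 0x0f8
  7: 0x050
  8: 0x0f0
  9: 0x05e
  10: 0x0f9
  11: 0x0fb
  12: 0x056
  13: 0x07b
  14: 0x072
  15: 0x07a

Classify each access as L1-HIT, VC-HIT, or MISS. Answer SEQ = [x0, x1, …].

  [0] addr=0xf3 blk=15 s=1: MISS | VC []
  [1] addr=0xf7 blk=15 s=1: L1-HIT | VC []
  [2] addr=0x53 blk=5 s=1: MISS | VC [15]
  [3] addr=0xf6 blk=15 s=1: VC-HIT | VC [5]
  [4] addr=0xfd blk=15 s=1: L1-HIT | VC [5]
  [5] addr=0xf8 blk=15 s=1: L1-HIT | VC [5]
  [6] addr=0xf8 blk=15 s=1: L1-HIT | VC [5]
  [7] addr=0x50 blk=5 s=1: VC-HIT | VC [15]
  [8] addr=0xf0 blk=15 s=1: VC-HIT | VC [5]
  [9] addr=0x5e blk=5 s=1: VC-HIT | VC [15]
  [10] addr=0xf9 blk=15 s=1: VC-HIT | VC [5]
  [11] addr=0xfb blk=15 s=1: L1-HIT | VC [5]
  [12] addr=0x56 blk=5 s=1: VC-HIT | VC [15]
  [13] addr=0x7b blk=7 s=1: MISS | VC [15, 5]
  [14] addr=0x72 blk=7 s=1: L1-HIT | VC [15, 5]
  [15] addr=0x7a blk=7 s=1: L1-HIT | VC [15, 5]

SEQ = [MISS, L1-HIT, MISS, VC-HIT, L1-HIT, L1-HIT, L1-HIT, VC-HIT, VC-HIT, VC-HIT, VC-HIT, L1-HIT, VC-HIT, MISS, L1-HIT, L1-HIT]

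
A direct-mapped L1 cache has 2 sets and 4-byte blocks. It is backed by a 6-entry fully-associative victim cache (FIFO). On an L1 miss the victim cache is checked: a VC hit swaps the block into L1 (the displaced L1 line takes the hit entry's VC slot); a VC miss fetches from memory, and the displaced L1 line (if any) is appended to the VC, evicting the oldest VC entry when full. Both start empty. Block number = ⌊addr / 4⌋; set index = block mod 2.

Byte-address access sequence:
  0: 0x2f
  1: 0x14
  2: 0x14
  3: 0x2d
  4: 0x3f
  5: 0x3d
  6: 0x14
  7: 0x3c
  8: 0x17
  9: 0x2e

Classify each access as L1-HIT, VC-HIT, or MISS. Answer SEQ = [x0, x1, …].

0: 0x2f (blk 11, set 1) → MISS  vc=[]
1: 0x14 (blk 5, set 1) → MISS  vc=[11]
2: 0x14 (blk 5, set 1) → L1-HIT  vc=[11]
3: 0x2d (blk 11, set 1) → VC-HIT  vc=[5]
4: 0x3f (blk 15, set 1) → MISS  vc=[5, 11]
5: 0x3d (blk 15, set 1) → L1-HIT  vc=[5, 11]
6: 0x14 (blk 5, set 1) → VC-HIT  vc=[15, 11]
7: 0x3c (blk 15, set 1) → VC-HIT  vc=[5, 11]
8: 0x17 (blk 5, set 1) → VC-HIT  vc=[15, 11]
9: 0x2e (blk 11, set 1) → VC-HIT  vc=[15, 5]

SEQ = [MISS, MISS, L1-HIT, VC-HIT, MISS, L1-HIT, VC-HIT, VC-HIT, VC-HIT, VC-HIT]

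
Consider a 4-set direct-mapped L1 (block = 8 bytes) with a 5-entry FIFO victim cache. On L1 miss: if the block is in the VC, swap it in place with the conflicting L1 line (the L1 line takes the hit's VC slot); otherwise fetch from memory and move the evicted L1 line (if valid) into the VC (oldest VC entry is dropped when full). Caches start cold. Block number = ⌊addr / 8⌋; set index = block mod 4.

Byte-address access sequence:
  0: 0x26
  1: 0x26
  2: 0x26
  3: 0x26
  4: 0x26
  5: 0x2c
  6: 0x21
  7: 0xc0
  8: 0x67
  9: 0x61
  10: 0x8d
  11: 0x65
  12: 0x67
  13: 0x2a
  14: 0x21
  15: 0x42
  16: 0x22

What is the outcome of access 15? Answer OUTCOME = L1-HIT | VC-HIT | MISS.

  [0] addr=0x26 blk=4 s=0: MISS | VC []
  [1] addr=0x26 blk=4 s=0: L1-HIT | VC []
  [2] addr=0x26 blk=4 s=0: L1-HIT | VC []
  [3] addr=0x26 blk=4 s=0: L1-HIT | VC []
  [4] addr=0x26 blk=4 s=0: L1-HIT | VC []
  [5] addr=0x2c blk=5 s=1: MISS | VC []
  [6] addr=0x21 blk=4 s=0: L1-HIT | VC []
  [7] addr=0xc0 blk=24 s=0: MISS | VC [4]
  [8] addr=0x67 blk=12 s=0: MISS | VC [4, 24]
  [9] addr=0x61 blk=12 s=0: L1-HIT | VC [4, 24]
  [10] addr=0x8d blk=17 s=1: MISS | VC [4, 24, 5]
  [11] addr=0x65 blk=12 s=0: L1-HIT | VC [4, 24, 5]
  [12] addr=0x67 blk=12 s=0: L1-HIT | VC [4, 24, 5]
  [13] addr=0x2a blk=5 s=1: VC-HIT | VC [4, 24, 17]
  [14] addr=0x21 blk=4 s=0: VC-HIT | VC [12, 24, 17]
  [15] addr=0x42 blk=8 s=0: MISS | VC [12, 24, 17, 4]
  [16] addr=0x22 blk=4 s=0: VC-HIT | VC [12, 24, 17, 8]

OUTCOME = MISS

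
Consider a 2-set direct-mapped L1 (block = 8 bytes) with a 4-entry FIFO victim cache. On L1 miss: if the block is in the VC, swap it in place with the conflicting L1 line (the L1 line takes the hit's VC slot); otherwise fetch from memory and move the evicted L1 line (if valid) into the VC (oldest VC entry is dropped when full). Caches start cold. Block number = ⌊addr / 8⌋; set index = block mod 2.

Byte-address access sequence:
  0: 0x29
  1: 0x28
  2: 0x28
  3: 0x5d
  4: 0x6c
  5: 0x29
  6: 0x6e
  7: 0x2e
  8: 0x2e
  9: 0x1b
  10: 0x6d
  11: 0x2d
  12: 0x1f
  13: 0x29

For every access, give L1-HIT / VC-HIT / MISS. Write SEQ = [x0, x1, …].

#0 0x29→b5/s1 MISS; vc=[]
#1 0x28→b5/s1 L1-HIT; vc=[]
#2 0x28→b5/s1 L1-HIT; vc=[]
#3 0x5d→b11/s1 MISS; vc=[5]
#4 0x6c→b13/s1 MISS; vc=[5,11]
#5 0x29→b5/s1 VC-HIT; vc=[13,11]
#6 0x6e→b13/s1 VC-HIT; vc=[5,11]
#7 0x2e→b5/s1 VC-HIT; vc=[13,11]
#8 0x2e→b5/s1 L1-HIT; vc=[13,11]
#9 0x1b→b3/s1 MISS; vc=[13,11,5]
#10 0x6d→b13/s1 VC-HIT; vc=[3,11,5]
#11 0x2d→b5/s1 VC-HIT; vc=[3,11,13]
#12 0x1f→b3/s1 VC-HIT; vc=[5,11,13]
#13 0x29→b5/s1 VC-HIT; vc=[3,11,13]

SEQ = [MISS, L1-HIT, L1-HIT, MISS, MISS, VC-HIT, VC-HIT, VC-HIT, L1-HIT, MISS, VC-HIT, VC-HIT, VC-HIT, VC-HIT]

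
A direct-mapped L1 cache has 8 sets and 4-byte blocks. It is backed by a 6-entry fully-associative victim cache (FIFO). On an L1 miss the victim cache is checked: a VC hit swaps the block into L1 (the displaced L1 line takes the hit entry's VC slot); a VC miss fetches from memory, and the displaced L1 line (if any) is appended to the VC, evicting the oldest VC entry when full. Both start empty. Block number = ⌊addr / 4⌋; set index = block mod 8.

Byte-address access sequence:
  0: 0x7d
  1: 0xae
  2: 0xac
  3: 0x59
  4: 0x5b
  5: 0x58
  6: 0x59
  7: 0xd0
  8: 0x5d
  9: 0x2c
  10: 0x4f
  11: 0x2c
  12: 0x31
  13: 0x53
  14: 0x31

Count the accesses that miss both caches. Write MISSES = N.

0: 0x7d (blk 31, set 7) → MISS  vc=[]
1: 0xae (blk 43, set 3) → MISS  vc=[]
2: 0xac (blk 43, set 3) → L1-HIT  vc=[]
3: 0x59 (blk 22, set 6) → MISS  vc=[]
4: 0x5b (blk 22, set 6) → L1-HIT  vc=[]
5: 0x58 (blk 22, set 6) → L1-HIT  vc=[]
6: 0x59 (blk 22, set 6) → L1-HIT  vc=[]
7: 0xd0 (blk 52, set 4) → MISS  vc=[]
8: 0x5d (blk 23, set 7) → MISS  vc=[31]
9: 0x2c (blk 11, set 3) → MISS  vc=[31, 43]
10: 0x4f (blk 19, set 3) → MISS  vc=[31, 43, 11]
11: 0x2c (blk 11, set 3) → VC-HIT  vc=[31, 43, 19]
12: 0x31 (blk 12, set 4) → MISS  vc=[31, 43, 19, 52]
13: 0x53 (blk 20, set 4) → MISS  vc=[31, 43, 19, 52, 12]
14: 0x31 (blk 12, set 4) → VC-HIT  vc=[31, 43, 19, 52, 20]

MISSES = 9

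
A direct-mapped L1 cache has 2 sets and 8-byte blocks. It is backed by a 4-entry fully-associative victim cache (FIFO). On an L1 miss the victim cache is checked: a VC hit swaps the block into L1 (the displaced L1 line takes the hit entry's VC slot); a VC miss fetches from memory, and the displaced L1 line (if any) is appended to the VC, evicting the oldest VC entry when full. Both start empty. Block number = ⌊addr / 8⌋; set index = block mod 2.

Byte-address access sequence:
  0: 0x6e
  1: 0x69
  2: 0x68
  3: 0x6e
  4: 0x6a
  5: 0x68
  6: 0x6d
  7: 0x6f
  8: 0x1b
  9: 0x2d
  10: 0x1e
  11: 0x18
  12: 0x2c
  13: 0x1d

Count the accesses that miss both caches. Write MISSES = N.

MISSES = 3

0: 0x6e (blk 13, set 1) → MISS  vc=[]
1: 0x69 (blk 13, set 1) → L1-HIT  vc=[]
2: 0x68 (blk 13, set 1) → L1-HIT  vc=[]
3: 0x6e (blk 13, set 1) → L1-HIT  vc=[]
4: 0x6a (blk 13, set 1) → L1-HIT  vc=[]
5: 0x68 (blk 13, set 1) → L1-HIT  vc=[]
6: 0x6d (blk 13, set 1) → L1-HIT  vc=[]
7: 0x6f (blk 13, set 1) → L1-HIT  vc=[]
8: 0x1b (blk 3, set 1) → MISS  vc=[13]
9: 0x2d (blk 5, set 1) → MISS  vc=[13, 3]
10: 0x1e (blk 3, set 1) → VC-HIT  vc=[13, 5]
11: 0x18 (blk 3, set 1) → L1-HIT  vc=[13, 5]
12: 0x2c (blk 5, set 1) → VC-HIT  vc=[13, 3]
13: 0x1d (blk 3, set 1) → VC-HIT  vc=[13, 5]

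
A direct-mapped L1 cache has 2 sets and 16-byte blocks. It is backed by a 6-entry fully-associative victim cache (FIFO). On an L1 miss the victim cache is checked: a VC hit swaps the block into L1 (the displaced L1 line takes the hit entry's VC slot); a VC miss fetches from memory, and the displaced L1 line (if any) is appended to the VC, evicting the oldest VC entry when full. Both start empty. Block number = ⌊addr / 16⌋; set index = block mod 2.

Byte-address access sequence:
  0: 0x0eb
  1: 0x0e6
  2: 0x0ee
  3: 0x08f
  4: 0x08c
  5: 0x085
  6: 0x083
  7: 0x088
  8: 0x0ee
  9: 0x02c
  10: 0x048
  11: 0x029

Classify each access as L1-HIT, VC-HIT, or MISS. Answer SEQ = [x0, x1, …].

SEQ = [MISS, L1-HIT, L1-HIT, MISS, L1-HIT, L1-HIT, L1-HIT, L1-HIT, VC-HIT, MISS, MISS, VC-HIT]

#0 0xeb→b14/s0 MISS; vc=[]
#1 0xe6→b14/s0 L1-HIT; vc=[]
#2 0xee→b14/s0 L1-HIT; vc=[]
#3 0x8f→b8/s0 MISS; vc=[14]
#4 0x8c→b8/s0 L1-HIT; vc=[14]
#5 0x85→b8/s0 L1-HIT; vc=[14]
#6 0x83→b8/s0 L1-HIT; vc=[14]
#7 0x88→b8/s0 L1-HIT; vc=[14]
#8 0xee→b14/s0 VC-HIT; vc=[8]
#9 0x2c→b2/s0 MISS; vc=[8,14]
#10 0x48→b4/s0 MISS; vc=[8,14,2]
#11 0x29→b2/s0 VC-HIT; vc=[8,14,4]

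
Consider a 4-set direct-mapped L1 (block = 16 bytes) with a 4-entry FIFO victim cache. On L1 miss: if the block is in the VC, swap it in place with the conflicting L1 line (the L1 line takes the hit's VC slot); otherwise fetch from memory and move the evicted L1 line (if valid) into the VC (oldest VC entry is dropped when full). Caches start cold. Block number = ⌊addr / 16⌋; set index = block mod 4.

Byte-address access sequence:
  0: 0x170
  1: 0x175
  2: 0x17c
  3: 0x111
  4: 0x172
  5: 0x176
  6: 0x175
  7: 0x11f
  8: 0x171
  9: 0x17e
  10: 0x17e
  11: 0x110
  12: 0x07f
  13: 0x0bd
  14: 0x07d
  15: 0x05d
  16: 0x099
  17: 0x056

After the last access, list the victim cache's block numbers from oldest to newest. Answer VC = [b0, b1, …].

VC = [23, 11, 17, 9]

0: 0x170 (blk 23, set 3) → MISS  vc=[]
1: 0x175 (blk 23, set 3) → L1-HIT  vc=[]
2: 0x17c (blk 23, set 3) → L1-HIT  vc=[]
3: 0x111 (blk 17, set 1) → MISS  vc=[]
4: 0x172 (blk 23, set 3) → L1-HIT  vc=[]
5: 0x176 (blk 23, set 3) → L1-HIT  vc=[]
6: 0x175 (blk 23, set 3) → L1-HIT  vc=[]
7: 0x11f (blk 17, set 1) → L1-HIT  vc=[]
8: 0x171 (blk 23, set 3) → L1-HIT  vc=[]
9: 0x17e (blk 23, set 3) → L1-HIT  vc=[]
10: 0x17e (blk 23, set 3) → L1-HIT  vc=[]
11: 0x110 (blk 17, set 1) → L1-HIT  vc=[]
12: 0x7f (blk 7, set 3) → MISS  vc=[23]
13: 0xbd (blk 11, set 3) → MISS  vc=[23, 7]
14: 0x7d (blk 7, set 3) → VC-HIT  vc=[23, 11]
15: 0x5d (blk 5, set 1) → MISS  vc=[23, 11, 17]
16: 0x99 (blk 9, set 1) → MISS  vc=[23, 11, 17, 5]
17: 0x56 (blk 5, set 1) → VC-HIT  vc=[23, 11, 17, 9]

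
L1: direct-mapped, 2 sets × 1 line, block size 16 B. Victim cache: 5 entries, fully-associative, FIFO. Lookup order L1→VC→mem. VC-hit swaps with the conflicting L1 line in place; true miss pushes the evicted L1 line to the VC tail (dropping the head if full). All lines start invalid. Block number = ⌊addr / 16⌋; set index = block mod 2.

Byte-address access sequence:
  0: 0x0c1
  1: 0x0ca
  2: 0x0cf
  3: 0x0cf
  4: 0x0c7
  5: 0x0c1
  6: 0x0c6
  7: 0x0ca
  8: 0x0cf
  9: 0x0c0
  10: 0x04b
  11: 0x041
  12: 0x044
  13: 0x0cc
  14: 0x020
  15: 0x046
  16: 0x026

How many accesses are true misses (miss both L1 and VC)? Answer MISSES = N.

MISSES = 3

  [0] addr=0xc1 blk=12 s=0: MISS | VC []
  [1] addr=0xca blk=12 s=0: L1-HIT | VC []
  [2] addr=0xcf blk=12 s=0: L1-HIT | VC []
  [3] addr=0xcf blk=12 s=0: L1-HIT | VC []
  [4] addr=0xc7 blk=12 s=0: L1-HIT | VC []
  [5] addr=0xc1 blk=12 s=0: L1-HIT | VC []
  [6] addr=0xc6 blk=12 s=0: L1-HIT | VC []
  [7] addr=0xca blk=12 s=0: L1-HIT | VC []
  [8] addr=0xcf blk=12 s=0: L1-HIT | VC []
  [9] addr=0xc0 blk=12 s=0: L1-HIT | VC []
  [10] addr=0x4b blk=4 s=0: MISS | VC [12]
  [11] addr=0x41 blk=4 s=0: L1-HIT | VC [12]
  [12] addr=0x44 blk=4 s=0: L1-HIT | VC [12]
  [13] addr=0xcc blk=12 s=0: VC-HIT | VC [4]
  [14] addr=0x20 blk=2 s=0: MISS | VC [4, 12]
  [15] addr=0x46 blk=4 s=0: VC-HIT | VC [2, 12]
  [16] addr=0x26 blk=2 s=0: VC-HIT | VC [4, 12]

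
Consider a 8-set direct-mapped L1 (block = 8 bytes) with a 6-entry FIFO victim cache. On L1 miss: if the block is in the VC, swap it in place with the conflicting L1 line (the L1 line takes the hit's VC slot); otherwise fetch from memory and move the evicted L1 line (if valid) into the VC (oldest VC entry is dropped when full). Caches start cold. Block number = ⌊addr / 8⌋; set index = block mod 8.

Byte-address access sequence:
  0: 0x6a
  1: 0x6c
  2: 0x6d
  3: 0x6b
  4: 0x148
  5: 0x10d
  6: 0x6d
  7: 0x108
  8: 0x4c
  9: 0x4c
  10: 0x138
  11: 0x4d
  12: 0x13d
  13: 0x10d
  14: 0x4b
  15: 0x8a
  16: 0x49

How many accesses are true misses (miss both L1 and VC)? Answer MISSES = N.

#0 0x6a→b13/s5 MISS; vc=[]
#1 0x6c→b13/s5 L1-HIT; vc=[]
#2 0x6d→b13/s5 L1-HIT; vc=[]
#3 0x6b→b13/s5 L1-HIT; vc=[]
#4 0x148→b41/s1 MISS; vc=[]
#5 0x10d→b33/s1 MISS; vc=[41]
#6 0x6d→b13/s5 L1-HIT; vc=[41]
#7 0x108→b33/s1 L1-HIT; vc=[41]
#8 0x4c→b9/s1 MISS; vc=[41,33]
#9 0x4c→b9/s1 L1-HIT; vc=[41,33]
#10 0x138→b39/s7 MISS; vc=[41,33]
#11 0x4d→b9/s1 L1-HIT; vc=[41,33]
#12 0x13d→b39/s7 L1-HIT; vc=[41,33]
#13 0x10d→b33/s1 VC-HIT; vc=[41,9]
#14 0x4b→b9/s1 VC-HIT; vc=[41,33]
#15 0x8a→b17/s1 MISS; vc=[41,33,9]
#16 0x49→b9/s1 VC-HIT; vc=[41,33,17]

MISSES = 6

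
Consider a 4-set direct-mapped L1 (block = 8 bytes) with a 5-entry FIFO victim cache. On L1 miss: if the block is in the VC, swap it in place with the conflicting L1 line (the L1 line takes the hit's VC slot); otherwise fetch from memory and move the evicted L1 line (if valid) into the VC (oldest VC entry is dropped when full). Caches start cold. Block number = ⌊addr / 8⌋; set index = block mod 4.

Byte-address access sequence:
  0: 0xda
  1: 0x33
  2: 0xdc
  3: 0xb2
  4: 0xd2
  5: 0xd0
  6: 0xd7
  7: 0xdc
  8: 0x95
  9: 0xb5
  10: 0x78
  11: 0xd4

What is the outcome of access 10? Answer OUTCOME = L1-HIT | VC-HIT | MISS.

OUTCOME = MISS

0: 0xda (blk 27, set 3) → MISS  vc=[]
1: 0x33 (blk 6, set 2) → MISS  vc=[]
2: 0xdc (blk 27, set 3) → L1-HIT  vc=[]
3: 0xb2 (blk 22, set 2) → MISS  vc=[6]
4: 0xd2 (blk 26, set 2) → MISS  vc=[6, 22]
5: 0xd0 (blk 26, set 2) → L1-HIT  vc=[6, 22]
6: 0xd7 (blk 26, set 2) → L1-HIT  vc=[6, 22]
7: 0xdc (blk 27, set 3) → L1-HIT  vc=[6, 22]
8: 0x95 (blk 18, set 2) → MISS  vc=[6, 22, 26]
9: 0xb5 (blk 22, set 2) → VC-HIT  vc=[6, 18, 26]
10: 0x78 (blk 15, set 3) → MISS  vc=[6, 18, 26, 27]
11: 0xd4 (blk 26, set 2) → VC-HIT  vc=[6, 18, 22, 27]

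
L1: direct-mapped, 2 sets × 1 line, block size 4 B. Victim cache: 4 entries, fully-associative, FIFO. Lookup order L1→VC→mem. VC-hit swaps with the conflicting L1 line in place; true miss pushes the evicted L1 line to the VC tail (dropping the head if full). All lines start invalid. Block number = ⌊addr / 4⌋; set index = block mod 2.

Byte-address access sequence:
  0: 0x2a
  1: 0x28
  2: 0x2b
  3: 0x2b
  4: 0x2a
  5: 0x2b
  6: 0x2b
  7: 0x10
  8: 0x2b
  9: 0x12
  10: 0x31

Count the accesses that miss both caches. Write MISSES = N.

MISSES = 3

0: 0x2a (blk 10, set 0) → MISS  vc=[]
1: 0x28 (blk 10, set 0) → L1-HIT  vc=[]
2: 0x2b (blk 10, set 0) → L1-HIT  vc=[]
3: 0x2b (blk 10, set 0) → L1-HIT  vc=[]
4: 0x2a (blk 10, set 0) → L1-HIT  vc=[]
5: 0x2b (blk 10, set 0) → L1-HIT  vc=[]
6: 0x2b (blk 10, set 0) → L1-HIT  vc=[]
7: 0x10 (blk 4, set 0) → MISS  vc=[10]
8: 0x2b (blk 10, set 0) → VC-HIT  vc=[4]
9: 0x12 (blk 4, set 0) → VC-HIT  vc=[10]
10: 0x31 (blk 12, set 0) → MISS  vc=[10, 4]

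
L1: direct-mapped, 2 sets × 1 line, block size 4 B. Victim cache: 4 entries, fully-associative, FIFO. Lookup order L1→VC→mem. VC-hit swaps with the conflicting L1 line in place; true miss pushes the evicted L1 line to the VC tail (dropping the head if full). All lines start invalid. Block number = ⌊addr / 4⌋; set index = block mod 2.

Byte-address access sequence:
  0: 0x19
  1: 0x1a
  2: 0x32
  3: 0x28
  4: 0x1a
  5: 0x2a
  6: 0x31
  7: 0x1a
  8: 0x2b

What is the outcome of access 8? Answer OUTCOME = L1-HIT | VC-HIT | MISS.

OUTCOME = VC-HIT

0: 0x19 (blk 6, set 0) → MISS  vc=[]
1: 0x1a (blk 6, set 0) → L1-HIT  vc=[]
2: 0x32 (blk 12, set 0) → MISS  vc=[6]
3: 0x28 (blk 10, set 0) → MISS  vc=[6, 12]
4: 0x1a (blk 6, set 0) → VC-HIT  vc=[10, 12]
5: 0x2a (blk 10, set 0) → VC-HIT  vc=[6, 12]
6: 0x31 (blk 12, set 0) → VC-HIT  vc=[6, 10]
7: 0x1a (blk 6, set 0) → VC-HIT  vc=[12, 10]
8: 0x2b (blk 10, set 0) → VC-HIT  vc=[12, 6]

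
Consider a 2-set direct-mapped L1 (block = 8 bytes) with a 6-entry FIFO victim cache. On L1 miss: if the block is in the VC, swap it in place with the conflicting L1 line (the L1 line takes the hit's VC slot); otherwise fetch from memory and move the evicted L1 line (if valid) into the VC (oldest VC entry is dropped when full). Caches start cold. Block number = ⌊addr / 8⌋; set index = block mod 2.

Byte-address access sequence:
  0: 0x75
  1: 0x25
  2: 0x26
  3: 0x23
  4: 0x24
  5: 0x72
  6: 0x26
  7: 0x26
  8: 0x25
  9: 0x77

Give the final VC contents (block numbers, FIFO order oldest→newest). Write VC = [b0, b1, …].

VC = [4]

  [0] addr=0x75 blk=14 s=0: MISS | VC []
  [1] addr=0x25 blk=4 s=0: MISS | VC [14]
  [2] addr=0x26 blk=4 s=0: L1-HIT | VC [14]
  [3] addr=0x23 blk=4 s=0: L1-HIT | VC [14]
  [4] addr=0x24 blk=4 s=0: L1-HIT | VC [14]
  [5] addr=0x72 blk=14 s=0: VC-HIT | VC [4]
  [6] addr=0x26 blk=4 s=0: VC-HIT | VC [14]
  [7] addr=0x26 blk=4 s=0: L1-HIT | VC [14]
  [8] addr=0x25 blk=4 s=0: L1-HIT | VC [14]
  [9] addr=0x77 blk=14 s=0: VC-HIT | VC [4]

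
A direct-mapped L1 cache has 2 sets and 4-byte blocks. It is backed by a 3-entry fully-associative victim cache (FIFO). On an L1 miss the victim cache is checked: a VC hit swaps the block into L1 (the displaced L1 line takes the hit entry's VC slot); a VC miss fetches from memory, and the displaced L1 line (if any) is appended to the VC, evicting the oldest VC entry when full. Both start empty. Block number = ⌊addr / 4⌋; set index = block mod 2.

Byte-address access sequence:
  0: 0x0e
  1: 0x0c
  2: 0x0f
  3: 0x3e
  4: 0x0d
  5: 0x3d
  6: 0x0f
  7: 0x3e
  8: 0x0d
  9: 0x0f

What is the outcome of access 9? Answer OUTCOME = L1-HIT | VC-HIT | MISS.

OUTCOME = L1-HIT

#0 0xe→b3/s1 MISS; vc=[]
#1 0xc→b3/s1 L1-HIT; vc=[]
#2 0xf→b3/s1 L1-HIT; vc=[]
#3 0x3e→b15/s1 MISS; vc=[3]
#4 0xd→b3/s1 VC-HIT; vc=[15]
#5 0x3d→b15/s1 VC-HIT; vc=[3]
#6 0xf→b3/s1 VC-HIT; vc=[15]
#7 0x3e→b15/s1 VC-HIT; vc=[3]
#8 0xd→b3/s1 VC-HIT; vc=[15]
#9 0xf→b3/s1 L1-HIT; vc=[15]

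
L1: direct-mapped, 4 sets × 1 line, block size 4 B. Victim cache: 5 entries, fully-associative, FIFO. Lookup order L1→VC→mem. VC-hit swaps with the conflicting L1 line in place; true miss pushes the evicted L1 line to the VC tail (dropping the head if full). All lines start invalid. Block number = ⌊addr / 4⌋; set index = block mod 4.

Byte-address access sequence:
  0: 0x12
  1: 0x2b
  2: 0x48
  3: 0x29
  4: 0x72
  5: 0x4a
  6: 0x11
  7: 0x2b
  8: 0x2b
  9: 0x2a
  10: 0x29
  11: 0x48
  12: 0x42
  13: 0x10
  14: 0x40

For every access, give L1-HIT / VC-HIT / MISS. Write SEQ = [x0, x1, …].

#0 0x12→b4/s0 MISS; vc=[]
#1 0x2b→b10/s2 MISS; vc=[]
#2 0x48→b18/s2 MISS; vc=[10]
#3 0x29→b10/s2 VC-HIT; vc=[18]
#4 0x72→b28/s0 MISS; vc=[18,4]
#5 0x4a→b18/s2 VC-HIT; vc=[10,4]
#6 0x11→b4/s0 VC-HIT; vc=[10,28]
#7 0x2b→b10/s2 VC-HIT; vc=[18,28]
#8 0x2b→b10/s2 L1-HIT; vc=[18,28]
#9 0x2a→b10/s2 L1-HIT; vc=[18,28]
#10 0x29→b10/s2 L1-HIT; vc=[18,28]
#11 0x48→b18/s2 VC-HIT; vc=[10,28]
#12 0x42→b16/s0 MISS; vc=[10,28,4]
#13 0x10→b4/s0 VC-HIT; vc=[10,28,16]
#14 0x40→b16/s0 VC-HIT; vc=[10,28,4]

SEQ = [MISS, MISS, MISS, VC-HIT, MISS, VC-HIT, VC-HIT, VC-HIT, L1-HIT, L1-HIT, L1-HIT, VC-HIT, MISS, VC-HIT, VC-HIT]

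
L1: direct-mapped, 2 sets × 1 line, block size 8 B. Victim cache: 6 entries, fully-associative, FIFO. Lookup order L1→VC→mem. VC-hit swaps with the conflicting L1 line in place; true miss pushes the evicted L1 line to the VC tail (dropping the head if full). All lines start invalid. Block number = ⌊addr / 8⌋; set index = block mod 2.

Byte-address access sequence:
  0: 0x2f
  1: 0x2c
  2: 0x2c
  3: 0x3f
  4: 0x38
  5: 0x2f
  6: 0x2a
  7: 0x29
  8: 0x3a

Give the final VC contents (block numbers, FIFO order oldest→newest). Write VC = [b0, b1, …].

VC = [5]

#0 0x2f→b5/s1 MISS; vc=[]
#1 0x2c→b5/s1 L1-HIT; vc=[]
#2 0x2c→b5/s1 L1-HIT; vc=[]
#3 0x3f→b7/s1 MISS; vc=[5]
#4 0x38→b7/s1 L1-HIT; vc=[5]
#5 0x2f→b5/s1 VC-HIT; vc=[7]
#6 0x2a→b5/s1 L1-HIT; vc=[7]
#7 0x29→b5/s1 L1-HIT; vc=[7]
#8 0x3a→b7/s1 VC-HIT; vc=[5]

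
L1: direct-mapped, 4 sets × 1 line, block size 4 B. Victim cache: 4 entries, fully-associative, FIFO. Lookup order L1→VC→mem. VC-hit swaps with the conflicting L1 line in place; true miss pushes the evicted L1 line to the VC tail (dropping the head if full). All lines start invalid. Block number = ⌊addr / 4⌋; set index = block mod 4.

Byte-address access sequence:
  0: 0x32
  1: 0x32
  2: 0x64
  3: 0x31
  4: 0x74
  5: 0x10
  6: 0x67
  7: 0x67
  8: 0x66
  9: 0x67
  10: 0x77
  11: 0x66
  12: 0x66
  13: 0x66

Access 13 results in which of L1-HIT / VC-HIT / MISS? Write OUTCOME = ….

0: 0x32 (blk 12, set 0) → MISS  vc=[]
1: 0x32 (blk 12, set 0) → L1-HIT  vc=[]
2: 0x64 (blk 25, set 1) → MISS  vc=[]
3: 0x31 (blk 12, set 0) → L1-HIT  vc=[]
4: 0x74 (blk 29, set 1) → MISS  vc=[25]
5: 0x10 (blk 4, set 0) → MISS  vc=[25, 12]
6: 0x67 (blk 25, set 1) → VC-HIT  vc=[29, 12]
7: 0x67 (blk 25, set 1) → L1-HIT  vc=[29, 12]
8: 0x66 (blk 25, set 1) → L1-HIT  vc=[29, 12]
9: 0x67 (blk 25, set 1) → L1-HIT  vc=[29, 12]
10: 0x77 (blk 29, set 1) → VC-HIT  vc=[25, 12]
11: 0x66 (blk 25, set 1) → VC-HIT  vc=[29, 12]
12: 0x66 (blk 25, set 1) → L1-HIT  vc=[29, 12]
13: 0x66 (blk 25, set 1) → L1-HIT  vc=[29, 12]

OUTCOME = L1-HIT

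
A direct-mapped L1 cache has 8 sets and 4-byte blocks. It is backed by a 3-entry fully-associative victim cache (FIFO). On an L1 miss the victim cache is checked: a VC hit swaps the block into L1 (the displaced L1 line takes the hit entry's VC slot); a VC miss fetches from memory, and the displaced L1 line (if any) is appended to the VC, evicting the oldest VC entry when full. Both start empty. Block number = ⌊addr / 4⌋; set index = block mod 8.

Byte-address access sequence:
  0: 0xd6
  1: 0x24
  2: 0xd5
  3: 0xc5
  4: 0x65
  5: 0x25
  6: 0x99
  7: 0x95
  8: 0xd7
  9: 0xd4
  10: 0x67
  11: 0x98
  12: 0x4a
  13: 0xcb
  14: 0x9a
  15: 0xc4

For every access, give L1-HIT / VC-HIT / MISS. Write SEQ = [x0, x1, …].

SEQ = [MISS, MISS, L1-HIT, MISS, MISS, VC-HIT, MISS, MISS, VC-HIT, L1-HIT, VC-HIT, L1-HIT, MISS, MISS, L1-HIT, VC-HIT]

  [0] addr=0xd6 blk=53 s=5: MISS | VC []
  [1] addr=0x24 blk=9 s=1: MISS | VC []
  [2] addr=0xd5 blk=53 s=5: L1-HIT | VC []
  [3] addr=0xc5 blk=49 s=1: MISS | VC [9]
  [4] addr=0x65 blk=25 s=1: MISS | VC [9, 49]
  [5] addr=0x25 blk=9 s=1: VC-HIT | VC [25, 49]
  [6] addr=0x99 blk=38 s=6: MISS | VC [25, 49]
  [7] addr=0x95 blk=37 s=5: MISS | VC [25, 49, 53]
  [8] addr=0xd7 blk=53 s=5: VC-HIT | VC [25, 49, 37]
  [9] addr=0xd4 blk=53 s=5: L1-HIT | VC [25, 49, 37]
  [10] addr=0x67 blk=25 s=1: VC-HIT | VC [9, 49, 37]
  [11] addr=0x98 blk=38 s=6: L1-HIT | VC [9, 49, 37]
  [12] addr=0x4a blk=18 s=2: MISS | VC [9, 49, 37]
  [13] addr=0xcb blk=50 s=2: MISS | VC [49, 37, 18]
  [14] addr=0x9a blk=38 s=6: L1-HIT | VC [49, 37, 18]
  [15] addr=0xc4 blk=49 s=1: VC-HIT | VC [25, 37, 18]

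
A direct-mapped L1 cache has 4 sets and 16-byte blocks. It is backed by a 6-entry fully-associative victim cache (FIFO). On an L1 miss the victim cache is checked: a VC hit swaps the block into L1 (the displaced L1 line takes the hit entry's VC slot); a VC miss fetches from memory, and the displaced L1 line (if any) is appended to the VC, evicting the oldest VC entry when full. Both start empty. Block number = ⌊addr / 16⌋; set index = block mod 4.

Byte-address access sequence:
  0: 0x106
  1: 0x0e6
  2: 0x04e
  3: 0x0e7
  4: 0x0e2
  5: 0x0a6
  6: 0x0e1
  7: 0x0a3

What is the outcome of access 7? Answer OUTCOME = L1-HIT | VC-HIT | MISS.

OUTCOME = VC-HIT

#0 0x106→b16/s0 MISS; vc=[]
#1 0xe6→b14/s2 MISS; vc=[]
#2 0x4e→b4/s0 MISS; vc=[16]
#3 0xe7→b14/s2 L1-HIT; vc=[16]
#4 0xe2→b14/s2 L1-HIT; vc=[16]
#5 0xa6→b10/s2 MISS; vc=[16,14]
#6 0xe1→b14/s2 VC-HIT; vc=[16,10]
#7 0xa3→b10/s2 VC-HIT; vc=[16,14]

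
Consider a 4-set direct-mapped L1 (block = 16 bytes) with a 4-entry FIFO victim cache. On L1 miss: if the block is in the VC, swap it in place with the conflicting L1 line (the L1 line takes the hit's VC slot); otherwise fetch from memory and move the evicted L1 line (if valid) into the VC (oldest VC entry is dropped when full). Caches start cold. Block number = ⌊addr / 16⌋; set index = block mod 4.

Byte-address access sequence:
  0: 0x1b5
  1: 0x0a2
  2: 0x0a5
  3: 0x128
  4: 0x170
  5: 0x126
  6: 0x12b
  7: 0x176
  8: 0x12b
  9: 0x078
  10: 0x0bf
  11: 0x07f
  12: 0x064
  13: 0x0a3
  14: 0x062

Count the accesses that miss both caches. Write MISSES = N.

0: 0x1b5 (blk 27, set 3) → MISS  vc=[]
1: 0xa2 (blk 10, set 2) → MISS  vc=[]
2: 0xa5 (blk 10, set 2) → L1-HIT  vc=[]
3: 0x128 (blk 18, set 2) → MISS  vc=[10]
4: 0x170 (blk 23, set 3) → MISS  vc=[10, 27]
5: 0x126 (blk 18, set 2) → L1-HIT  vc=[10, 27]
6: 0x12b (blk 18, set 2) → L1-HIT  vc=[10, 27]
7: 0x176 (blk 23, set 3) → L1-HIT  vc=[10, 27]
8: 0x12b (blk 18, set 2) → L1-HIT  vc=[10, 27]
9: 0x78 (blk 7, set 3) → MISS  vc=[10, 27, 23]
10: 0xbf (blk 11, set 3) → MISS  vc=[10, 27, 23, 7]
11: 0x7f (blk 7, set 3) → VC-HIT  vc=[10, 27, 23, 11]
12: 0x64 (blk 6, set 2) → MISS  vc=[27, 23, 11, 18]
13: 0xa3 (blk 10, set 2) → MISS  vc=[23, 11, 18, 6]
14: 0x62 (blk 6, set 2) → VC-HIT  vc=[23, 11, 18, 10]

MISSES = 8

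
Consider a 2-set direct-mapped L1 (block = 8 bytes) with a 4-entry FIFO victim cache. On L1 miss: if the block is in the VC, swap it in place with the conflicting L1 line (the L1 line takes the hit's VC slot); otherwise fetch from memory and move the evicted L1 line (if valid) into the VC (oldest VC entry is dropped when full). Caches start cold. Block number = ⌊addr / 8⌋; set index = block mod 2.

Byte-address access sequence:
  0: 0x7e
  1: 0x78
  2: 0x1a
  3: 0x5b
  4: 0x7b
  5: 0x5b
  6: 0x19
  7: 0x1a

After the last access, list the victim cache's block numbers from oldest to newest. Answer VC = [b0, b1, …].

0: 0x7e (blk 15, set 1) → MISS  vc=[]
1: 0x78 (blk 15, set 1) → L1-HIT  vc=[]
2: 0x1a (blk 3, set 1) → MISS  vc=[15]
3: 0x5b (blk 11, set 1) → MISS  vc=[15, 3]
4: 0x7b (blk 15, set 1) → VC-HIT  vc=[11, 3]
5: 0x5b (blk 11, set 1) → VC-HIT  vc=[15, 3]
6: 0x19 (blk 3, set 1) → VC-HIT  vc=[15, 11]
7: 0x1a (blk 3, set 1) → L1-HIT  vc=[15, 11]

VC = [15, 11]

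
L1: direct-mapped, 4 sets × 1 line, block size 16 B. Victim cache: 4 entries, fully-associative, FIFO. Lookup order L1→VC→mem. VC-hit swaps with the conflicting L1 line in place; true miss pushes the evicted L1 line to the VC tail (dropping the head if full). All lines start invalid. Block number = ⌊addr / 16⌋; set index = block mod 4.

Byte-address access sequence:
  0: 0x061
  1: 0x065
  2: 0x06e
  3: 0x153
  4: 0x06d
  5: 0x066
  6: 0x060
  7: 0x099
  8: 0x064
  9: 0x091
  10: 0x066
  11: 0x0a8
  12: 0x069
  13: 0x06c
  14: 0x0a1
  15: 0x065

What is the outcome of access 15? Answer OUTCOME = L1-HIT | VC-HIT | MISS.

OUTCOME = VC-HIT

0: 0x61 (blk 6, set 2) → MISS  vc=[]
1: 0x65 (blk 6, set 2) → L1-HIT  vc=[]
2: 0x6e (blk 6, set 2) → L1-HIT  vc=[]
3: 0x153 (blk 21, set 1) → MISS  vc=[]
4: 0x6d (blk 6, set 2) → L1-HIT  vc=[]
5: 0x66 (blk 6, set 2) → L1-HIT  vc=[]
6: 0x60 (blk 6, set 2) → L1-HIT  vc=[]
7: 0x99 (blk 9, set 1) → MISS  vc=[21]
8: 0x64 (blk 6, set 2) → L1-HIT  vc=[21]
9: 0x91 (blk 9, set 1) → L1-HIT  vc=[21]
10: 0x66 (blk 6, set 2) → L1-HIT  vc=[21]
11: 0xa8 (blk 10, set 2) → MISS  vc=[21, 6]
12: 0x69 (blk 6, set 2) → VC-HIT  vc=[21, 10]
13: 0x6c (blk 6, set 2) → L1-HIT  vc=[21, 10]
14: 0xa1 (blk 10, set 2) → VC-HIT  vc=[21, 6]
15: 0x65 (blk 6, set 2) → VC-HIT  vc=[21, 10]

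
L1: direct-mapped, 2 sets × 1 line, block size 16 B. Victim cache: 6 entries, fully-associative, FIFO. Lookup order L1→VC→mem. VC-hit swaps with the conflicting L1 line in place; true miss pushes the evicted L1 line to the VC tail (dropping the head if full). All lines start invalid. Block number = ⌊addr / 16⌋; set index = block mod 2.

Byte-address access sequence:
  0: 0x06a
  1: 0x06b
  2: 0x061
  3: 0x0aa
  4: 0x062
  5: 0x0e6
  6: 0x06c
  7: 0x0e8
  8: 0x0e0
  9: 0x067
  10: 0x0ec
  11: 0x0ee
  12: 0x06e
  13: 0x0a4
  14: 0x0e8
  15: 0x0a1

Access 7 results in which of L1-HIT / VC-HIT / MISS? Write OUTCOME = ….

OUTCOME = VC-HIT

#0 0x6a→b6/s0 MISS; vc=[]
#1 0x6b→b6/s0 L1-HIT; vc=[]
#2 0x61→b6/s0 L1-HIT; vc=[]
#3 0xaa→b10/s0 MISS; vc=[6]
#4 0x62→b6/s0 VC-HIT; vc=[10]
#5 0xe6→b14/s0 MISS; vc=[10,6]
#6 0x6c→b6/s0 VC-HIT; vc=[10,14]
#7 0xe8→b14/s0 VC-HIT; vc=[10,6]
#8 0xe0→b14/s0 L1-HIT; vc=[10,6]
#9 0x67→b6/s0 VC-HIT; vc=[10,14]
#10 0xec→b14/s0 VC-HIT; vc=[10,6]
#11 0xee→b14/s0 L1-HIT; vc=[10,6]
#12 0x6e→b6/s0 VC-HIT; vc=[10,14]
#13 0xa4→b10/s0 VC-HIT; vc=[6,14]
#14 0xe8→b14/s0 VC-HIT; vc=[6,10]
#15 0xa1→b10/s0 VC-HIT; vc=[6,14]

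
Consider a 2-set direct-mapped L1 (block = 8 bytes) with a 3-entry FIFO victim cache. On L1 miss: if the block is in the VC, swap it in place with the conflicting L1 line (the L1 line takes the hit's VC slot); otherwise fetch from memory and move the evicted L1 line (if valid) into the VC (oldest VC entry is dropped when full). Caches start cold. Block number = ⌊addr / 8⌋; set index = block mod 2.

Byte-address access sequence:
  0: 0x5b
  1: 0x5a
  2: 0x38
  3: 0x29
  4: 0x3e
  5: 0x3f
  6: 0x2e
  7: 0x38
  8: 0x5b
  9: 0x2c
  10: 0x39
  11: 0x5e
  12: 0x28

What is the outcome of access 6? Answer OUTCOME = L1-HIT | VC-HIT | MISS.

#0 0x5b→b11/s1 MISS; vc=[]
#1 0x5a→b11/s1 L1-HIT; vc=[]
#2 0x38→b7/s1 MISS; vc=[11]
#3 0x29→b5/s1 MISS; vc=[11,7]
#4 0x3e→b7/s1 VC-HIT; vc=[11,5]
#5 0x3f→b7/s1 L1-HIT; vc=[11,5]
#6 0x2e→b5/s1 VC-HIT; vc=[11,7]
#7 0x38→b7/s1 VC-HIT; vc=[11,5]
#8 0x5b→b11/s1 VC-HIT; vc=[7,5]
#9 0x2c→b5/s1 VC-HIT; vc=[7,11]
#10 0x39→b7/s1 VC-HIT; vc=[5,11]
#11 0x5e→b11/s1 VC-HIT; vc=[5,7]
#12 0x28→b5/s1 VC-HIT; vc=[11,7]

OUTCOME = VC-HIT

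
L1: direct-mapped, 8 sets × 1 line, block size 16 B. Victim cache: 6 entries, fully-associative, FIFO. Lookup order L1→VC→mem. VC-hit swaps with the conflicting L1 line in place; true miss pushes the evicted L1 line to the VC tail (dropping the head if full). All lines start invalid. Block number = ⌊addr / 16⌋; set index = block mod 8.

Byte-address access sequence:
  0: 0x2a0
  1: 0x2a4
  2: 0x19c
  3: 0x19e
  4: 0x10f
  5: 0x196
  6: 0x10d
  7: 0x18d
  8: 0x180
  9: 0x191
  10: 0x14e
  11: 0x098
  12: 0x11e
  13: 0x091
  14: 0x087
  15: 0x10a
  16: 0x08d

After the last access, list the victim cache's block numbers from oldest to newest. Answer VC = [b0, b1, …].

VC = [16, 25, 17, 24]

  [0] addr=0x2a0 blk=42 s=2: MISS | VC []
  [1] addr=0x2a4 blk=42 s=2: L1-HIT | VC []
  [2] addr=0x19c blk=25 s=1: MISS | VC []
  [3] addr=0x19e blk=25 s=1: L1-HIT | VC []
  [4] addr=0x10f blk=16 s=0: MISS | VC []
  [5] addr=0x196 blk=25 s=1: L1-HIT | VC []
  [6] addr=0x10d blk=16 s=0: L1-HIT | VC []
  [7] addr=0x18d blk=24 s=0: MISS | VC [16]
  [8] addr=0x180 blk=24 s=0: L1-HIT | VC [16]
  [9] addr=0x191 blk=25 s=1: L1-HIT | VC [16]
  [10] addr=0x14e blk=20 s=4: MISS | VC [16]
  [11] addr=0x98 blk=9 s=1: MISS | VC [16, 25]
  [12] addr=0x11e blk=17 s=1: MISS | VC [16, 25, 9]
  [13] addr=0x91 blk=9 s=1: VC-HIT | VC [16, 25, 17]
  [14] addr=0x87 blk=8 s=0: MISS | VC [16, 25, 17, 24]
  [15] addr=0x10a blk=16 s=0: VC-HIT | VC [8, 25, 17, 24]
  [16] addr=0x8d blk=8 s=0: VC-HIT | VC [16, 25, 17, 24]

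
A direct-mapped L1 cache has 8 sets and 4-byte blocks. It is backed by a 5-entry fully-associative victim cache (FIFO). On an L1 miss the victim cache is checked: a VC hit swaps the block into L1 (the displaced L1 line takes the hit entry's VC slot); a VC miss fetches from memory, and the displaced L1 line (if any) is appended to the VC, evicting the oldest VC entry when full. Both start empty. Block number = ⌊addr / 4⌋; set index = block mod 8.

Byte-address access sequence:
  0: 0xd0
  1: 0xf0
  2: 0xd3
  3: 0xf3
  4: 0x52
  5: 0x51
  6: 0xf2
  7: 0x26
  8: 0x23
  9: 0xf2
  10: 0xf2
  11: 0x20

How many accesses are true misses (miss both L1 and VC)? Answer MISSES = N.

#0 0xd0→b52/s4 MISS; vc=[]
#1 0xf0→b60/s4 MISS; vc=[52]
#2 0xd3→b52/s4 VC-HIT; vc=[60]
#3 0xf3→b60/s4 VC-HIT; vc=[52]
#4 0x52→b20/s4 MISS; vc=[52,60]
#5 0x51→b20/s4 L1-HIT; vc=[52,60]
#6 0xf2→b60/s4 VC-HIT; vc=[52,20]
#7 0x26→b9/s1 MISS; vc=[52,20]
#8 0x23→b8/s0 MISS; vc=[52,20]
#9 0xf2→b60/s4 L1-HIT; vc=[52,20]
#10 0xf2→b60/s4 L1-HIT; vc=[52,20]
#11 0x20→b8/s0 L1-HIT; vc=[52,20]

MISSES = 5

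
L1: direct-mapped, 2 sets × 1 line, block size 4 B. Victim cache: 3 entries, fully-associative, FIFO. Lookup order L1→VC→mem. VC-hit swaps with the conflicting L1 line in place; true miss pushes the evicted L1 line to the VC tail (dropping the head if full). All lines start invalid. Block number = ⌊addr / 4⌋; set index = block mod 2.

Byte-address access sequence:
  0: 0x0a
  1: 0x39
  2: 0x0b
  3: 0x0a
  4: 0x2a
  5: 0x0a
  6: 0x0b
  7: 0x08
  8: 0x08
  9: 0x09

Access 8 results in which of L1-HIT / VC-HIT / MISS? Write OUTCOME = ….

OUTCOME = L1-HIT

0: 0xa (blk 2, set 0) → MISS  vc=[]
1: 0x39 (blk 14, set 0) → MISS  vc=[2]
2: 0xb (blk 2, set 0) → VC-HIT  vc=[14]
3: 0xa (blk 2, set 0) → L1-HIT  vc=[14]
4: 0x2a (blk 10, set 0) → MISS  vc=[14, 2]
5: 0xa (blk 2, set 0) → VC-HIT  vc=[14, 10]
6: 0xb (blk 2, set 0) → L1-HIT  vc=[14, 10]
7: 0x8 (blk 2, set 0) → L1-HIT  vc=[14, 10]
8: 0x8 (blk 2, set 0) → L1-HIT  vc=[14, 10]
9: 0x9 (blk 2, set 0) → L1-HIT  vc=[14, 10]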